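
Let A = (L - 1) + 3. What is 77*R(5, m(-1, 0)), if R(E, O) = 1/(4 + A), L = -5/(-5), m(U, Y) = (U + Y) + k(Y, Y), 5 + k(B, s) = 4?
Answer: 11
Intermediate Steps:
k(B, s) = -1 (k(B, s) = -5 + 4 = -1)
m(U, Y) = -1 + U + Y (m(U, Y) = (U + Y) - 1 = -1 + U + Y)
L = 1 (L = -5*(-⅕) = 1)
A = 3 (A = (1 - 1) + 3 = 0 + 3 = 3)
R(E, O) = ⅐ (R(E, O) = 1/(4 + 3) = 1/7 = ⅐)
77*R(5, m(-1, 0)) = 77*(⅐) = 11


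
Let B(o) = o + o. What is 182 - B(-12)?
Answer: 206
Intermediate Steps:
B(o) = 2*o
182 - B(-12) = 182 - 2*(-12) = 182 - 1*(-24) = 182 + 24 = 206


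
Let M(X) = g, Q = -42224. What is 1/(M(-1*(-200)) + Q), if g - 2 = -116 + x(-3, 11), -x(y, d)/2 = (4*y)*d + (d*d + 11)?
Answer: -1/42338 ≈ -2.3619e-5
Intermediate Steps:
x(y, d) = -22 - 2*d² - 8*d*y (x(y, d) = -2*((4*y)*d + (d*d + 11)) = -2*(4*d*y + (d² + 11)) = -2*(4*d*y + (11 + d²)) = -2*(11 + d² + 4*d*y) = -22 - 2*d² - 8*d*y)
g = -114 (g = 2 + (-116 + (-22 - 2*11² - 8*11*(-3))) = 2 + (-116 + (-22 - 2*121 + 264)) = 2 + (-116 + (-22 - 242 + 264)) = 2 + (-116 + 0) = 2 - 116 = -114)
M(X) = -114
1/(M(-1*(-200)) + Q) = 1/(-114 - 42224) = 1/(-42338) = -1/42338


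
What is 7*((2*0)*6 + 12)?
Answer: 84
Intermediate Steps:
7*((2*0)*6 + 12) = 7*(0*6 + 12) = 7*(0 + 12) = 7*12 = 84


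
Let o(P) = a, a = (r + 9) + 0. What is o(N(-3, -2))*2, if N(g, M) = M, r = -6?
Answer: 6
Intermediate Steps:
a = 3 (a = (-6 + 9) + 0 = 3 + 0 = 3)
o(P) = 3
o(N(-3, -2))*2 = 3*2 = 6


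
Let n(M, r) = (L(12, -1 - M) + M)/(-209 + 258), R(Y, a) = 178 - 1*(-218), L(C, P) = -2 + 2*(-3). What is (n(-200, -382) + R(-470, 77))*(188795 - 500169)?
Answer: -853876472/7 ≈ -1.2198e+8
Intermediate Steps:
L(C, P) = -8 (L(C, P) = -2 - 6 = -8)
R(Y, a) = 396 (R(Y, a) = 178 + 218 = 396)
n(M, r) = -8/49 + M/49 (n(M, r) = (-8 + M)/(-209 + 258) = (-8 + M)/49 = (-8 + M)*(1/49) = -8/49 + M/49)
(n(-200, -382) + R(-470, 77))*(188795 - 500169) = ((-8/49 + (1/49)*(-200)) + 396)*(188795 - 500169) = ((-8/49 - 200/49) + 396)*(-311374) = (-208/49 + 396)*(-311374) = (19196/49)*(-311374) = -853876472/7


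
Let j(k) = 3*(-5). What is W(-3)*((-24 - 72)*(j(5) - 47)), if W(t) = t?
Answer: -17856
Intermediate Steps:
j(k) = -15
W(-3)*((-24 - 72)*(j(5) - 47)) = -3*(-24 - 72)*(-15 - 47) = -(-288)*(-62) = -3*5952 = -17856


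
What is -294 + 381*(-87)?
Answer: -33441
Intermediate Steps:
-294 + 381*(-87) = -294 - 33147 = -33441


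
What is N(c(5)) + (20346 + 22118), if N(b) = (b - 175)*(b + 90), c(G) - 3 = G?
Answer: 26098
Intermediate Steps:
c(G) = 3 + G
N(b) = (-175 + b)*(90 + b)
N(c(5)) + (20346 + 22118) = (-15750 + (3 + 5)**2 - 85*(3 + 5)) + (20346 + 22118) = (-15750 + 8**2 - 85*8) + 42464 = (-15750 + 64 - 680) + 42464 = -16366 + 42464 = 26098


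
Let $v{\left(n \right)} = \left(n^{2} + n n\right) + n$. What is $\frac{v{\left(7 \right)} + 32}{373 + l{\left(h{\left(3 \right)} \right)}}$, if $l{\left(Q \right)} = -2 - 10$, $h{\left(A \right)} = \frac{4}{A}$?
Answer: $\frac{137}{361} \approx 0.3795$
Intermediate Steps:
$v{\left(n \right)} = n + 2 n^{2}$ ($v{\left(n \right)} = \left(n^{2} + n^{2}\right) + n = 2 n^{2} + n = n + 2 n^{2}$)
$l{\left(Q \right)} = -12$ ($l{\left(Q \right)} = -2 - 10 = -12$)
$\frac{v{\left(7 \right)} + 32}{373 + l{\left(h{\left(3 \right)} \right)}} = \frac{7 \left(1 + 2 \cdot 7\right) + 32}{373 - 12} = \frac{7 \left(1 + 14\right) + 32}{361} = \left(7 \cdot 15 + 32\right) \frac{1}{361} = \left(105 + 32\right) \frac{1}{361} = 137 \cdot \frac{1}{361} = \frac{137}{361}$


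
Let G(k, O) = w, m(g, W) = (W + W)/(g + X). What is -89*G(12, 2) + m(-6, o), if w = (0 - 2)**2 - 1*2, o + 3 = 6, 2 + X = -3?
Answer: -1964/11 ≈ -178.55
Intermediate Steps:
X = -5 (X = -2 - 3 = -5)
o = 3 (o = -3 + 6 = 3)
m(g, W) = 2*W/(-5 + g) (m(g, W) = (W + W)/(g - 5) = (2*W)/(-5 + g) = 2*W/(-5 + g))
w = 2 (w = (-2)**2 - 2 = 4 - 2 = 2)
G(k, O) = 2
-89*G(12, 2) + m(-6, o) = -89*2 + 2*3/(-5 - 6) = -178 + 2*3/(-11) = -178 + 2*3*(-1/11) = -178 - 6/11 = -1964/11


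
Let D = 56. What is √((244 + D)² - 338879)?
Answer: I*√248879 ≈ 498.88*I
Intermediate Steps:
√((244 + D)² - 338879) = √((244 + 56)² - 338879) = √(300² - 338879) = √(90000 - 338879) = √(-248879) = I*√248879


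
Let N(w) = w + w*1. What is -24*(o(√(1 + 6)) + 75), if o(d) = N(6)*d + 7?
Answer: -1968 - 288*√7 ≈ -2730.0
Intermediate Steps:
N(w) = 2*w (N(w) = w + w = 2*w)
o(d) = 7 + 12*d (o(d) = (2*6)*d + 7 = 12*d + 7 = 7 + 12*d)
-24*(o(√(1 + 6)) + 75) = -24*((7 + 12*√(1 + 6)) + 75) = -24*((7 + 12*√7) + 75) = -24*(82 + 12*√7) = -1968 - 288*√7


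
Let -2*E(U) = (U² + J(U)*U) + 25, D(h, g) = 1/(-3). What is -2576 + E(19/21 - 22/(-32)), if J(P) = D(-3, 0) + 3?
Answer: -65025353/25088 ≈ -2591.9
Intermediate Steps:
D(h, g) = -⅓
J(P) = 8/3 (J(P) = -⅓ + 3 = 8/3)
E(U) = -25/2 - 4*U/3 - U²/2 (E(U) = -((U² + 8*U/3) + 25)/2 = -(25 + U² + 8*U/3)/2 = -25/2 - 4*U/3 - U²/2)
-2576 + E(19/21 - 22/(-32)) = -2576 + (-25/2 - 4*(19/21 - 22/(-32))/3 - (19/21 - 22/(-32))²/2) = -2576 + (-25/2 - 4*(19*(1/21) - 22*(-1/32))/3 - (19*(1/21) - 22*(-1/32))²/2) = -2576 + (-25/2 - 4*(19/21 + 11/16)/3 - (19/21 + 11/16)²/2) = -2576 + (-25/2 - 4/3*535/336 - (535/336)²/2) = -2576 + (-25/2 - 535/252 - ½*286225/112896) = -2576 + (-25/2 - 535/252 - 286225/225792) = -2576 - 398665/25088 = -65025353/25088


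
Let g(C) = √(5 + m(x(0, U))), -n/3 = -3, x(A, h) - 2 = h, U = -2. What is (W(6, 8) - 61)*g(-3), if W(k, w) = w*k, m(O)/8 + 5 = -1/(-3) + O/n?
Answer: -13*I*√291/3 ≈ -73.921*I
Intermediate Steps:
x(A, h) = 2 + h
n = 9 (n = -3*(-3) = 9)
m(O) = -112/3 + 8*O/9 (m(O) = -40 + 8*(-1/(-3) + O/9) = -40 + 8*(-1*(-⅓) + O*(⅑)) = -40 + 8*(⅓ + O/9) = -40 + (8/3 + 8*O/9) = -112/3 + 8*O/9)
W(k, w) = k*w
g(C) = I*√291/3 (g(C) = √(5 + (-112/3 + 8*(2 - 2)/9)) = √(5 + (-112/3 + (8/9)*0)) = √(5 + (-112/3 + 0)) = √(5 - 112/3) = √(-97/3) = I*√291/3)
(W(6, 8) - 61)*g(-3) = (6*8 - 61)*(I*√291/3) = (48 - 61)*(I*√291/3) = -13*I*√291/3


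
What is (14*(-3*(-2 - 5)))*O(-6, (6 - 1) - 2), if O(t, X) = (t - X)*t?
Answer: 15876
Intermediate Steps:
O(t, X) = t*(t - X)
(14*(-3*(-2 - 5)))*O(-6, (6 - 1) - 2) = (14*(-3*(-2 - 5)))*(-6*(-6 - ((6 - 1) - 2))) = (14*(-3*(-7)))*(-6*(-6 - (5 - 2))) = (14*21)*(-6*(-6 - 1*3)) = 294*(-6*(-6 - 3)) = 294*(-6*(-9)) = 294*54 = 15876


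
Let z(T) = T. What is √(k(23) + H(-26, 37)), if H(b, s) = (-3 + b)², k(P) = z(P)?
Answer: 12*√6 ≈ 29.394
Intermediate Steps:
k(P) = P
√(k(23) + H(-26, 37)) = √(23 + (-3 - 26)²) = √(23 + (-29)²) = √(23 + 841) = √864 = 12*√6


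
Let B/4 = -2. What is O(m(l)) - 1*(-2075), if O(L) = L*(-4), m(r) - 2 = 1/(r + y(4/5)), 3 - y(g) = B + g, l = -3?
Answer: 18598/9 ≈ 2066.4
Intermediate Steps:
B = -8 (B = 4*(-2) = -8)
y(g) = 11 - g (y(g) = 3 - (-8 + g) = 3 + (8 - g) = 11 - g)
m(r) = 2 + 1/(51/5 + r) (m(r) = 2 + 1/(r + (11 - 4/5)) = 2 + 1/(r + (11 - 1*⅘)) = 2 + 1/(r + (11 - ⅘)) = 2 + 1/(r + 51/5) = 2 + 1/(51/5 + r))
O(L) = -4*L
O(m(l)) - 1*(-2075) = -4*(107 + 10*(-3))/(51 + 5*(-3)) - 1*(-2075) = -4*(107 - 30)/(51 - 15) + 2075 = -4*77/36 + 2075 = -77/9 + 2075 = 18598/9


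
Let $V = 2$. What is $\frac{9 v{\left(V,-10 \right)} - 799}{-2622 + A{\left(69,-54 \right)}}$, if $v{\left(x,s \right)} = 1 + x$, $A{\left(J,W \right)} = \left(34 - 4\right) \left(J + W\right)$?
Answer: $\frac{193}{543} \approx 0.35543$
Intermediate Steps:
$A{\left(J,W \right)} = 30 J + 30 W$ ($A{\left(J,W \right)} = 30 \left(J + W\right) = 30 J + 30 W$)
$\frac{9 v{\left(V,-10 \right)} - 799}{-2622 + A{\left(69,-54 \right)}} = \frac{9 \left(1 + 2\right) - 799}{-2622 + \left(30 \cdot 69 + 30 \left(-54\right)\right)} = \frac{9 \cdot 3 - 799}{-2622 + \left(2070 - 1620\right)} = \frac{27 - 799}{-2622 + 450} = - \frac{772}{-2172} = \left(-772\right) \left(- \frac{1}{2172}\right) = \frac{193}{543}$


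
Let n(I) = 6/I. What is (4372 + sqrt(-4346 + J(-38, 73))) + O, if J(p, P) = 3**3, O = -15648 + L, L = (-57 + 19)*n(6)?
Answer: -11314 + I*sqrt(4319) ≈ -11314.0 + 65.719*I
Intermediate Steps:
L = -38 (L = (-57 + 19)*(6/6) = -228/6 = -38*1 = -38)
O = -15686 (O = -15648 - 38 = -15686)
J(p, P) = 27
(4372 + sqrt(-4346 + J(-38, 73))) + O = (4372 + sqrt(-4346 + 27)) - 15686 = (4372 + sqrt(-4319)) - 15686 = (4372 + I*sqrt(4319)) - 15686 = -11314 + I*sqrt(4319)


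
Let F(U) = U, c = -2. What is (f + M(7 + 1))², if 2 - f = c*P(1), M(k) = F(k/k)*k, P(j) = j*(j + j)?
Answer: 196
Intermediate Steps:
P(j) = 2*j² (P(j) = j*(2*j) = 2*j²)
M(k) = k (M(k) = (k/k)*k = 1*k = k)
f = 6 (f = 2 - (-2)*2*1² = 2 - (-2)*2*1 = 2 - (-2)*2 = 2 - 1*(-4) = 2 + 4 = 6)
(f + M(7 + 1))² = (6 + (7 + 1))² = (6 + 8)² = 14² = 196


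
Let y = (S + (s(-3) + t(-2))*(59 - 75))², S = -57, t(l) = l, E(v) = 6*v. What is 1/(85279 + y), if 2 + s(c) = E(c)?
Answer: 1/172304 ≈ 5.8037e-6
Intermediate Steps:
s(c) = -2 + 6*c
y = 87025 (y = (-57 + ((-2 + 6*(-3)) - 2)*(59 - 75))² = (-57 + ((-2 - 18) - 2)*(-16))² = (-57 + (-20 - 2)*(-16))² = (-57 - 22*(-16))² = (-57 + 352)² = 295² = 87025)
1/(85279 + y) = 1/(85279 + 87025) = 1/172304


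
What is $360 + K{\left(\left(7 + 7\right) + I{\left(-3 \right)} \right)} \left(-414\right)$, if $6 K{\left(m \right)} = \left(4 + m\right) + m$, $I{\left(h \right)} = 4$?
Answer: $-2400$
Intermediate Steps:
$K{\left(m \right)} = \frac{2}{3} + \frac{m}{3}$ ($K{\left(m \right)} = \frac{\left(4 + m\right) + m}{6} = \frac{4 + 2 m}{6} = \frac{2}{3} + \frac{m}{3}$)
$360 + K{\left(\left(7 + 7\right) + I{\left(-3 \right)} \right)} \left(-414\right) = 360 + \left(\frac{2}{3} + \frac{\left(7 + 7\right) + 4}{3}\right) \left(-414\right) = 360 + \left(\frac{2}{3} + \frac{14 + 4}{3}\right) \left(-414\right) = 360 + \left(\frac{2}{3} + \frac{1}{3} \cdot 18\right) \left(-414\right) = 360 + \left(\frac{2}{3} + 6\right) \left(-414\right) = 360 + \frac{20}{3} \left(-414\right) = 360 - 2760 = -2400$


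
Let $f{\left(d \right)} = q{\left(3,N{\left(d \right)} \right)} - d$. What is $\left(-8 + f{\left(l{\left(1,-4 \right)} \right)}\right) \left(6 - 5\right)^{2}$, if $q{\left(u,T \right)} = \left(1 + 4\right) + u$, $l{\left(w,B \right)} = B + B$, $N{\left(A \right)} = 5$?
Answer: $8$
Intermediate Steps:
$l{\left(w,B \right)} = 2 B$
$q{\left(u,T \right)} = 5 + u$
$f{\left(d \right)} = 8 - d$ ($f{\left(d \right)} = \left(5 + 3\right) - d = 8 - d$)
$\left(-8 + f{\left(l{\left(1,-4 \right)} \right)}\right) \left(6 - 5\right)^{2} = \left(-8 + \left(8 - 2 \left(-4\right)\right)\right) \left(6 - 5\right)^{2} = \left(-8 + \left(8 - -8\right)\right) 1^{2} = \left(-8 + \left(8 + 8\right)\right) 1 = \left(-8 + 16\right) 1 = 8 \cdot 1 = 8$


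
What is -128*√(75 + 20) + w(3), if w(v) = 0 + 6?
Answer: 6 - 128*√95 ≈ -1241.6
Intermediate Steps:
w(v) = 6
-128*√(75 + 20) + w(3) = -128*√(75 + 20) + 6 = -128*√95 + 6 = 6 - 128*√95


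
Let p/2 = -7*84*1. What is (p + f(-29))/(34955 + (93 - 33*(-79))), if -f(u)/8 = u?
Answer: -944/37655 ≈ -0.025070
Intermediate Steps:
f(u) = -8*u
p = -1176 (p = 2*(-7*84*1) = 2*(-588*1) = 2*(-588) = -1176)
(p + f(-29))/(34955 + (93 - 33*(-79))) = (-1176 - 8*(-29))/(34955 + (93 - 33*(-79))) = (-1176 + 232)/(34955 + (93 + 2607)) = -944/(34955 + 2700) = -944/37655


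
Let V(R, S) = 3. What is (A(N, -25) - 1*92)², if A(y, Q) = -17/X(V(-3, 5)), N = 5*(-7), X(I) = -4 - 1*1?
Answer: 196249/25 ≈ 7850.0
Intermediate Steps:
X(I) = -5 (X(I) = -4 - 1 = -5)
N = -35
A(y, Q) = 17/5 (A(y, Q) = -17/(-5) = -17*(-⅕) = 17/5)
(A(N, -25) - 1*92)² = (17/5 - 1*92)² = (17/5 - 92)² = (-443/5)² = 196249/25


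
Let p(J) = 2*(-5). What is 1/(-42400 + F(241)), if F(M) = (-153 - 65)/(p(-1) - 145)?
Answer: -155/6571782 ≈ -2.3586e-5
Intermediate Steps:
p(J) = -10
F(M) = 218/155 (F(M) = (-153 - 65)/(-10 - 145) = -218/(-155) = -218*(-1/155) = 218/155)
1/(-42400 + F(241)) = 1/(-42400 + 218/155) = 1/(-6571782/155) = -155/6571782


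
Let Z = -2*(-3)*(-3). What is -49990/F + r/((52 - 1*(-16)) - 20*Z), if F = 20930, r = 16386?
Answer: 16078163/447902 ≈ 35.897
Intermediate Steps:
Z = -18 (Z = 6*(-3) = -18)
-49990/F + r/((52 - 1*(-16)) - 20*Z) = -49990/20930 + 16386/((52 - 1*(-16)) - 20*(-18)) = -49990*1/20930 + 16386/((52 + 16) + 360) = -4999/2093 + 16386/(68 + 360) = -4999/2093 + 16386/428 = -4999/2093 + 16386*(1/428) = -4999/2093 + 8193/214 = 16078163/447902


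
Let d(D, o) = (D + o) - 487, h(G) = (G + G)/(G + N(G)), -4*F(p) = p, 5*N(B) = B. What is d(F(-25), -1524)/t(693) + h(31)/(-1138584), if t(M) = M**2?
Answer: -7688137/1841090328 ≈ -0.0041759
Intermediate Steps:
N(B) = B/5
F(p) = -p/4
h(G) = 5/3 (h(G) = (G + G)/(G + G/5) = (2*G)/((6*G/5)) = (2*G)*(5/(6*G)) = 5/3)
d(D, o) = -487 + D + o
d(F(-25), -1524)/t(693) + h(31)/(-1138584) = (-487 - 1/4*(-25) - 1524)/(693**2) + (5/3)/(-1138584) = (-487 + 25/4 - 1524)/480249 + (5/3)*(-1/1138584) = -8019/4*1/480249 - 5/3415752 = -9/2156 - 5/3415752 = -7688137/1841090328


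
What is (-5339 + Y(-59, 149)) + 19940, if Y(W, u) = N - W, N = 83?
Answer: 14743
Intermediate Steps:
Y(W, u) = 83 - W
(-5339 + Y(-59, 149)) + 19940 = (-5339 + (83 - 1*(-59))) + 19940 = (-5339 + (83 + 59)) + 19940 = (-5339 + 142) + 19940 = -5197 + 19940 = 14743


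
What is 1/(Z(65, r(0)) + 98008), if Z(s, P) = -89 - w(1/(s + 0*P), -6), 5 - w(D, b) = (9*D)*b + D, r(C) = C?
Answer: 65/6364357 ≈ 1.0213e-5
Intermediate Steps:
w(D, b) = 5 - D - 9*D*b (w(D, b) = 5 - ((9*D)*b + D) = 5 - (9*D*b + D) = 5 - (D + 9*D*b) = 5 + (-D - 9*D*b) = 5 - D - 9*D*b)
Z(s, P) = -94 - 53/s (Z(s, P) = -89 - (5 - 1/(s + 0*P) - 9*(-6)/(s + 0*P)) = -89 - (5 - 1/(s + 0) - 9*(-6)/(s + 0)) = -89 - (5 - 1/s - 9*(-6)/s) = -89 - (5 - 1/s + 54/s) = -89 - (5 + 53/s) = -89 + (-5 - 53/s) = -94 - 53/s)
1/(Z(65, r(0)) + 98008) = 1/((-94 - 53/65) + 98008) = 1/(-6163/65 + 98008) = 1/(6364357/65) = 65/6364357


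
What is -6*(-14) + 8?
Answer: 92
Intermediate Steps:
-6*(-14) + 8 = 84 + 8 = 92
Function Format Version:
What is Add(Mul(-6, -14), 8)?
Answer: 92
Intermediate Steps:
Add(Mul(-6, -14), 8) = Add(84, 8) = 92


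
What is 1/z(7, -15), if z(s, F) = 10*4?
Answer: 1/40 ≈ 0.025000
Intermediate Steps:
z(s, F) = 40
1/z(7, -15) = 1/40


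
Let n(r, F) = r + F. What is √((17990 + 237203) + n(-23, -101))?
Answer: 9*√3149 ≈ 505.04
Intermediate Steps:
n(r, F) = F + r
√((17990 + 237203) + n(-23, -101)) = √((17990 + 237203) + (-101 - 23)) = √(255193 - 124) = √255069 = 9*√3149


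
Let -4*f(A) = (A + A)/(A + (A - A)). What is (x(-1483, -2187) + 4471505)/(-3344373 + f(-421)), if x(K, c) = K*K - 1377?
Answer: -13338834/6688747 ≈ -1.9942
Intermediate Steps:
f(A) = -½ (f(A) = -(A + A)/(4*(A + (A - A))) = -2*A/(4*(A + 0)) = -2*A/(4*A) = -¼*2 = -½)
x(K, c) = -1377 + K² (x(K, c) = K² - 1377 = -1377 + K²)
(x(-1483, -2187) + 4471505)/(-3344373 + f(-421)) = ((-1377 + (-1483)²) + 4471505)/(-3344373 - ½) = ((-1377 + 2199289) + 4471505)/(-6688747/2) = (2197912 + 4471505)*(-2/6688747) = 6669417*(-2/6688747) = -13338834/6688747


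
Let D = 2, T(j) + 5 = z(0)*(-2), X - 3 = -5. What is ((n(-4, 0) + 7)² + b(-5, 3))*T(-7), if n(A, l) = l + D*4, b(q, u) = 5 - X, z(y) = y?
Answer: -1160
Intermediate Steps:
X = -2 (X = 3 - 5 = -2)
T(j) = -5 (T(j) = -5 + 0*(-2) = -5 + 0 = -5)
b(q, u) = 7 (b(q, u) = 5 - 1*(-2) = 5 + 2 = 7)
n(A, l) = 8 + l (n(A, l) = l + 2*4 = l + 8 = 8 + l)
((n(-4, 0) + 7)² + b(-5, 3))*T(-7) = (((8 + 0) + 7)² + 7)*(-5) = ((8 + 7)² + 7)*(-5) = (15² + 7)*(-5) = (225 + 7)*(-5) = 232*(-5) = -1160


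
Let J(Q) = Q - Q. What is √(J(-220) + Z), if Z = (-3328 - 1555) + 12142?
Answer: √7259 ≈ 85.200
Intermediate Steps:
J(Q) = 0
Z = 7259 (Z = -4883 + 12142 = 7259)
√(J(-220) + Z) = √(0 + 7259) = √7259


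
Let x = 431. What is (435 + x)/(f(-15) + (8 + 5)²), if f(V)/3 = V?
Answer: 433/62 ≈ 6.9839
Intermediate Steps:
f(V) = 3*V
(435 + x)/(f(-15) + (8 + 5)²) = (435 + 431)/(3*(-15) + (8 + 5)²) = 866/(-45 + 13²) = 866/(-45 + 169) = 866/124 = 866*(1/124) = 433/62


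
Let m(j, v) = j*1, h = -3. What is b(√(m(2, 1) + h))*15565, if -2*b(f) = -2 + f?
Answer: 15565 - 15565*I/2 ≈ 15565.0 - 7782.5*I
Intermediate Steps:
m(j, v) = j
b(f) = 1 - f/2 (b(f) = -(-2 + f)/2 = 1 - f/2)
b(√(m(2, 1) + h))*15565 = (1 - √(2 - 3)/2)*15565 = (1 - I/2)*15565 = 15565 - 15565*I/2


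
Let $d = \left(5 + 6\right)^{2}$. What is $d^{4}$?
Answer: $214358881$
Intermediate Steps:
$d = 121$ ($d = 11^{2} = 121$)
$d^{4} = 121^{4} = 214358881$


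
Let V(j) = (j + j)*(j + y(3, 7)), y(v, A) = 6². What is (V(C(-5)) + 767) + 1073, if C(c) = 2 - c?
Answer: 2442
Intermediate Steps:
y(v, A) = 36
V(j) = 2*j*(36 + j) (V(j) = (j + j)*(j + 36) = (2*j)*(36 + j) = 2*j*(36 + j))
(V(C(-5)) + 767) + 1073 = (2*(2 - 1*(-5))*(36 + (2 - 1*(-5))) + 767) + 1073 = (2*(2 + 5)*(36 + (2 + 5)) + 767) + 1073 = (2*7*(36 + 7) + 767) + 1073 = (2*7*43 + 767) + 1073 = (602 + 767) + 1073 = 1369 + 1073 = 2442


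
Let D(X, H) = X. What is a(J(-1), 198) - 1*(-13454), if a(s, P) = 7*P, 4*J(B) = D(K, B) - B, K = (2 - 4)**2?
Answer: 14840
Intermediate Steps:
K = 4 (K = (-2)**2 = 4)
J(B) = 1 - B/4 (J(B) = (4 - B)/4 = 1 - B/4)
a(J(-1), 198) - 1*(-13454) = 7*198 - 1*(-13454) = 1386 + 13454 = 14840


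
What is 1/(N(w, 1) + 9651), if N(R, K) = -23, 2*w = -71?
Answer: 1/9628 ≈ 0.00010386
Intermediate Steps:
w = -71/2 (w = (½)*(-71) = -71/2 ≈ -35.500)
1/(N(w, 1) + 9651) = 1/(-23 + 9651) = 1/9628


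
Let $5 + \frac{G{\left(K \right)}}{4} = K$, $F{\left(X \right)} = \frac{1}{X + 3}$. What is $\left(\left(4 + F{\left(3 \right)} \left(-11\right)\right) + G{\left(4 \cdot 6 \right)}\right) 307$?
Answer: $\frac{143983}{6} \approx 23997.0$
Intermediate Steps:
$F{\left(X \right)} = \frac{1}{3 + X}$
$G{\left(K \right)} = -20 + 4 K$
$\left(\left(4 + F{\left(3 \right)} \left(-11\right)\right) + G{\left(4 \cdot 6 \right)}\right) 307 = \left(\left(4 + \frac{1}{3 + 3} \left(-11\right)\right) - \left(20 - 4 \cdot 4 \cdot 6\right)\right) 307 = \left(\left(4 + \frac{1}{6} \left(-11\right)\right) + \left(-20 + 4 \cdot 24\right)\right) 307 = \left(\left(4 + \frac{1}{6} \left(-11\right)\right) + \left(-20 + 96\right)\right) 307 = \left(\left(4 - \frac{11}{6}\right) + 76\right) 307 = \left(\frac{13}{6} + 76\right) 307 = \frac{469}{6} \cdot 307 = \frac{143983}{6}$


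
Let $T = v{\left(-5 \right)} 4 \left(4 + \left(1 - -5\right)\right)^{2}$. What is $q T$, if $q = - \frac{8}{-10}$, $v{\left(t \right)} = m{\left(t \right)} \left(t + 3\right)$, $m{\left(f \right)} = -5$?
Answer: $3200$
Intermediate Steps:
$v{\left(t \right)} = -15 - 5 t$ ($v{\left(t \right)} = - 5 \left(t + 3\right) = - 5 \left(3 + t\right) = -15 - 5 t$)
$T = 4000$ ($T = \left(-15 - -25\right) 4 \left(4 + \left(1 - -5\right)\right)^{2} = \left(-15 + 25\right) 4 \left(4 + \left(1 + 5\right)\right)^{2} = 10 \cdot 4 \left(4 + 6\right)^{2} = 40 \cdot 10^{2} = 40 \cdot 100 = 4000$)
$q = \frac{4}{5}$ ($q = \left(-8\right) \left(- \frac{1}{10}\right) = \frac{4}{5} \approx 0.8$)
$q T = \frac{4}{5} \cdot 4000 = 3200$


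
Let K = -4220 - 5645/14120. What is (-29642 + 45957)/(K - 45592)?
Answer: -46073560/140670217 ≈ -0.32753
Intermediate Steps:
K = -11918409/2824 (K = -4220 - 5645*1/14120 = -4220 - 1129/2824 = -11918409/2824 ≈ -4220.4)
(-29642 + 45957)/(K - 45592) = (-29642 + 45957)/(-11918409/2824 - 45592) = 16315/(-140670217/2824) = 16315*(-2824/140670217) = -46073560/140670217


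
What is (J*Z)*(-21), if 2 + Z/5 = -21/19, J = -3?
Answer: -18585/19 ≈ -978.16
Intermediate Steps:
Z = -295/19 (Z = -10 + 5*(-21/19) = -10 - 105/19 = -295/19 ≈ -15.526)
(J*Z)*(-21) = -3*(-295/19)*(-21) = (885/19)*(-21) = -18585/19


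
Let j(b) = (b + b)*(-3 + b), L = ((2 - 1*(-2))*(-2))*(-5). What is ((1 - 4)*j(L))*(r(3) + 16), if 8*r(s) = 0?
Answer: -142080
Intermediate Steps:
r(s) = 0 (r(s) = (⅛)*0 = 0)
L = 40 (L = ((2 + 2)*(-2))*(-5) = (4*(-2))*(-5) = -8*(-5) = 40)
j(b) = 2*b*(-3 + b) (j(b) = (2*b)*(-3 + b) = 2*b*(-3 + b))
((1 - 4)*j(L))*(r(3) + 16) = ((1 - 4)*(2*40*(-3 + 40)))*(0 + 16) = -6*40*37*16 = -3*2960*16 = -8880*16 = -142080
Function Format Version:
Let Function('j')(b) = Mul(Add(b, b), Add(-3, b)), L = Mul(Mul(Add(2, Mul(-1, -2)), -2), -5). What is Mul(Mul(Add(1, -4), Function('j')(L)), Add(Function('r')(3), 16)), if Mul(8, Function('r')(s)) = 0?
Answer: -142080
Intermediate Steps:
Function('r')(s) = 0 (Function('r')(s) = Mul(Rational(1, 8), 0) = 0)
L = 40 (L = Mul(Mul(Add(2, 2), -2), -5) = Mul(Mul(4, -2), -5) = Mul(-8, -5) = 40)
Function('j')(b) = Mul(2, b, Add(-3, b)) (Function('j')(b) = Mul(Mul(2, b), Add(-3, b)) = Mul(2, b, Add(-3, b)))
Mul(Mul(Add(1, -4), Function('j')(L)), Add(Function('r')(3), 16)) = Mul(Mul(Add(1, -4), Mul(2, 40, Add(-3, 40))), Add(0, 16)) = Mul(Mul(-3, Mul(2, 40, 37)), 16) = Mul(Mul(-3, 2960), 16) = Mul(-8880, 16) = -142080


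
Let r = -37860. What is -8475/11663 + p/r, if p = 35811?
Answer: -246175731/147187060 ≈ -1.6725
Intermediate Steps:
-8475/11663 + p/r = -8475/11663 + 35811/(-37860) = -8475*1/11663 + 35811*(-1/37860) = -8475/11663 - 11937/12620 = -246175731/147187060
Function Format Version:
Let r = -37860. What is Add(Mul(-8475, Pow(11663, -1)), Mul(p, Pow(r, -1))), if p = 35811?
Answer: Rational(-246175731, 147187060) ≈ -1.6725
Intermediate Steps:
Add(Mul(-8475, Pow(11663, -1)), Mul(p, Pow(r, -1))) = Add(Mul(-8475, Pow(11663, -1)), Mul(35811, Pow(-37860, -1))) = Add(Mul(-8475, Rational(1, 11663)), Mul(35811, Rational(-1, 37860))) = Add(Rational(-8475, 11663), Rational(-11937, 12620)) = Rational(-246175731, 147187060)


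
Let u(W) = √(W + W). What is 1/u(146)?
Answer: √73/146 ≈ 0.058521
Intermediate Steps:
u(W) = √2*√W (u(W) = √(2*W) = √2*√W)
1/u(146) = 1/(√2*√146) = 1/(2*√73) = √73/146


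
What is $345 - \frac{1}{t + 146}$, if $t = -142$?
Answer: $\frac{1379}{4} \approx 344.75$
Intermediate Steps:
$345 - \frac{1}{t + 146} = 345 - \frac{1}{-142 + 146} = 345 - \frac{1}{4} = \frac{1379}{4}$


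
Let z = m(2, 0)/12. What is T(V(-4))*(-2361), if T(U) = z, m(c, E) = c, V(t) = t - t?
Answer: -787/2 ≈ -393.50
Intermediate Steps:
V(t) = 0
z = ⅙ (z = 2/12 = 2*(1/12) = ⅙ ≈ 0.16667)
T(U) = ⅙
T(V(-4))*(-2361) = (⅙)*(-2361) = -787/2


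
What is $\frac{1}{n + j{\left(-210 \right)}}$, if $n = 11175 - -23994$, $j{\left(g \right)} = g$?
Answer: $\frac{1}{34959} \approx 2.8605 \cdot 10^{-5}$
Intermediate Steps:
$n = 35169$ ($n = 11175 + 23994 = 35169$)
$\frac{1}{n + j{\left(-210 \right)}} = \frac{1}{35169 - 210} = \frac{1}{34959}$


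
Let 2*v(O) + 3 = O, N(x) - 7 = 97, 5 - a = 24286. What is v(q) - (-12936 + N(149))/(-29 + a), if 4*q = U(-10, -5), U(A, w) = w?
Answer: -257963/97240 ≈ -2.6528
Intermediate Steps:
a = -24281 (a = 5 - 1*24286 = 5 - 24286 = -24281)
N(x) = 104 (N(x) = 7 + 97 = 104)
q = -5/4 (q = (¼)*(-5) = -5/4 ≈ -1.2500)
v(O) = -3/2 + O/2
v(q) - (-12936 + N(149))/(-29 + a) = (-3/2 + (½)*(-5/4)) - (-12936 + 104)/(-29 - 24281) = (-3/2 - 5/8) - (-12832)/(-24310) = -17/8 - (-12832)*(-1)/24310 = -17/8 - 1*6416/12155 = -17/8 - 6416/12155 = -257963/97240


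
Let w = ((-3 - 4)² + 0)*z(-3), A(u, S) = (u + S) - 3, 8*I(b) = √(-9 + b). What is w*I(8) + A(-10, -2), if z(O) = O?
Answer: -15 - 147*I/8 ≈ -15.0 - 18.375*I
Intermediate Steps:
I(b) = √(-9 + b)/8
A(u, S) = -3 + S + u (A(u, S) = (S + u) - 3 = -3 + S + u)
w = -147 (w = ((-3 - 4)² + 0)*(-3) = ((-7)² + 0)*(-3) = (49 + 0)*(-3) = 49*(-3) = -147)
w*I(8) + A(-10, -2) = -147*√(-9 + 8)/8 + (-3 - 2 - 10) = -147*√(-1)/8 - 15 = -147*I/8 - 15 = -15 - 147*I/8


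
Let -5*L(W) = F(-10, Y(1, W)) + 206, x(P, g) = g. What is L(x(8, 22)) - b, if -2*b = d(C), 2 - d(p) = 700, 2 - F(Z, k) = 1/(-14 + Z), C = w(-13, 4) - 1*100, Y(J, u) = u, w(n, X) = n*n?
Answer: -46873/120 ≈ -390.61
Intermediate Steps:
w(n, X) = n²
C = 69 (C = (-13)² - 1*100 = 169 - 100 = 69)
F(Z, k) = 2 - 1/(-14 + Z)
d(p) = -698 (d(p) = 2 - 1*700 = 2 - 700 = -698)
L(W) = -4993/120 (L(W) = -((-29 + 2*(-10))/(-14 - 10) + 206)/5 = -((-29 - 20)/(-24) + 206)/5 = -(-1/24*(-49) + 206)/5 = -(49/24 + 206)/5 = -⅕*4993/24 = -4993/120)
b = 349 (b = -½*(-698) = 349)
L(x(8, 22)) - b = -4993/120 - 1*349 = -4993/120 - 349 = -46873/120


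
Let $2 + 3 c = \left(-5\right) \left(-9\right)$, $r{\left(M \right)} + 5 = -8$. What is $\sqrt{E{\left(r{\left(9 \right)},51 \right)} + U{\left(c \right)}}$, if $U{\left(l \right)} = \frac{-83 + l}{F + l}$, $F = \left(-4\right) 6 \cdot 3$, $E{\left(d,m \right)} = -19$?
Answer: $\frac{i \sqrt{533013}}{173} \approx 4.2201 i$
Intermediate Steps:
$r{\left(M \right)} = -13$ ($r{\left(M \right)} = -5 - 8 = -13$)
$c = \frac{43}{3}$ ($c = - \frac{2}{3} + \frac{\left(-5\right) \left(-9\right)}{3} = - \frac{2}{3} + \frac{1}{3} \cdot 45 = - \frac{2}{3} + 15 = \frac{43}{3} \approx 14.333$)
$F = -72$ ($F = \left(-24\right) 3 = -72$)
$U{\left(l \right)} = \frac{-83 + l}{-72 + l}$
$\sqrt{E{\left(r{\left(9 \right)},51 \right)} + U{\left(c \right)}} = \sqrt{-19 + \frac{-83 + \frac{43}{3}}{-72 + \frac{43}{3}}} = \sqrt{-19 + \frac{1}{- \frac{173}{3}} \left(- \frac{206}{3}\right)} = \sqrt{-19 - - \frac{206}{173}} = \sqrt{-19 + \frac{206}{173}} = \sqrt{- \frac{3081}{173}} = \frac{i \sqrt{533013}}{173}$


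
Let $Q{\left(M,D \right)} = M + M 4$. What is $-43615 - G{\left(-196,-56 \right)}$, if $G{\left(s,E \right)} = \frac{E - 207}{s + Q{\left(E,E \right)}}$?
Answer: $- \frac{20761003}{476} \approx -43616.0$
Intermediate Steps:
$Q{\left(M,D \right)} = 5 M$ ($Q{\left(M,D \right)} = M + 4 M = 5 M$)
$G{\left(s,E \right)} = \frac{-207 + E}{s + 5 E}$ ($G{\left(s,E \right)} = \frac{E - 207}{s + 5 E} = \frac{-207 + E}{s + 5 E}$)
$-43615 - G{\left(-196,-56 \right)} = -43615 - \frac{-207 - 56}{-196 + 5 \left(-56\right)} = -43615 - \frac{1}{-196 - 280} \left(-263\right) = -43615 - \frac{1}{-476} \left(-263\right) = -43615 - \left(- \frac{1}{476}\right) \left(-263\right) = -43615 - \frac{263}{476} = - \frac{20761003}{476}$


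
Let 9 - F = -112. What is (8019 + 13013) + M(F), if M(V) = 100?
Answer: 21132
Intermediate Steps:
F = 121 (F = 9 - 1*(-112) = 9 + 112 = 121)
(8019 + 13013) + M(F) = (8019 + 13013) + 100 = 21032 + 100 = 21132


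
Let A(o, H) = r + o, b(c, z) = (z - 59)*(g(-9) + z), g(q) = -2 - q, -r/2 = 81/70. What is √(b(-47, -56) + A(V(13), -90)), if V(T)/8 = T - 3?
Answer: 6*√194390/35 ≈ 75.582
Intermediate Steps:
r = -81/35 (r = -162/70 = -2*81/70 = -81/35 ≈ -2.3143)
V(T) = -24 + 8*T (V(T) = 8*(T - 3) = 8*(-3 + T) = -24 + 8*T)
b(c, z) = (-59 + z)*(7 + z) (b(c, z) = (z - 59)*((-2 - 1*(-9)) + z) = (-59 + z)*((-2 + 9) + z) = (-59 + z)*(7 + z))
A(o, H) = -81/35 + o
√(b(-47, -56) + A(V(13), -90)) = √((-413 + (-56)² - 52*(-56)) + (-81/35 + (-24 + 8*13))) = √((-413 + 3136 + 2912) + (-81/35 + (-24 + 104))) = √(5635 + (-81/35 + 80)) = √(5635 + 2719/35) = √(199944/35) = 6*√194390/35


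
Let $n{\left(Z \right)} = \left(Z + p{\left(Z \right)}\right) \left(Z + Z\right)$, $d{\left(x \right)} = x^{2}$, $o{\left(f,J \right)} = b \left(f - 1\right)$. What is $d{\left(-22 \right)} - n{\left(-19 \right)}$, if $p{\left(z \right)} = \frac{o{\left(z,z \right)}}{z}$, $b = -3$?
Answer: $-358$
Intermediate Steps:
$o{\left(f,J \right)} = 3 - 3 f$ ($o{\left(f,J \right)} = - 3 \left(f - 1\right) = - 3 \left(-1 + f\right) = 3 - 3 f$)
$p{\left(z \right)} = \frac{3 - 3 z}{z}$
$n{\left(Z \right)} = 2 Z \left(-3 + Z + \frac{3}{Z}\right)$ ($n{\left(Z \right)} = \left(Z - \left(3 - \frac{3}{Z}\right)\right) \left(Z + Z\right) = \left(-3 + Z + \frac{3}{Z}\right) 2 Z = 2 Z \left(-3 + Z + \frac{3}{Z}\right)$)
$d{\left(-22 \right)} - n{\left(-19 \right)} = \left(-22\right)^{2} - \left(6 - -114 + 2 \left(-19\right)^{2}\right) = 484 - \left(6 + 114 + 2 \cdot 361\right) = 484 - \left(6 + 114 + 722\right) = 484 - 842 = -358$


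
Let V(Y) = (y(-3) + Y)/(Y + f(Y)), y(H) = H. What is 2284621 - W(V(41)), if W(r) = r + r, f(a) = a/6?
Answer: 655685771/287 ≈ 2.2846e+6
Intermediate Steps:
f(a) = a/6 (f(a) = a*(1/6) = a/6)
V(Y) = 6*(-3 + Y)/(7*Y) (V(Y) = (-3 + Y)/(Y + Y/6) = (-3 + Y)/((7*Y/6)) = (-3 + Y)*(6/(7*Y)) = 6*(-3 + Y)/(7*Y))
W(r) = 2*r
2284621 - W(V(41)) = 2284621 - 2*(6/7)*(-3 + 41)/41 = 2284621 - 2*(6/7)*(1/41)*38 = 2284621 - 2*228/287 = 2284621 - 1*456/287 = 2284621 - 456/287 = 655685771/287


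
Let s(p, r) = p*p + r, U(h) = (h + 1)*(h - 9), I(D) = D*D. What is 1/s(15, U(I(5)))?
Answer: 1/641 ≈ 0.0015601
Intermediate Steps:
I(D) = D²
U(h) = (1 + h)*(-9 + h)
s(p, r) = r + p² (s(p, r) = p² + r = r + p²)
1/s(15, U(I(5))) = 1/((-9 + (5²)² - 8*5²) + 15²) = 1/((-9 + 25² - 8*25) + 225) = 1/((-9 + 625 - 200) + 225) = 1/(416 + 225) = 1/641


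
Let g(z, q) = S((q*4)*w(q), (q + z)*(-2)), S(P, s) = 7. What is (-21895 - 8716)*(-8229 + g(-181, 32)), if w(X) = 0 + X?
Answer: 251683642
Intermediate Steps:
w(X) = X
g(z, q) = 7
(-21895 - 8716)*(-8229 + g(-181, 32)) = (-21895 - 8716)*(-8229 + 7) = -30611*(-8222) = 251683642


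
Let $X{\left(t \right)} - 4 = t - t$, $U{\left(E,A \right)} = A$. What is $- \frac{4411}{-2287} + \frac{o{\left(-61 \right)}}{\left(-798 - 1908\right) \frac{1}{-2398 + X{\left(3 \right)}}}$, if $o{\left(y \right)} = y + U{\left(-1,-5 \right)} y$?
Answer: $\frac{224642533}{1031437} \approx 217.8$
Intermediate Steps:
$X{\left(t \right)} = 4$ ($X{\left(t \right)} = 4 + \left(t - t\right) = 4 + 0 = 4$)
$o{\left(y \right)} = - 4 y$ ($o{\left(y \right)} = y - 5 y = - 4 y$)
$- \frac{4411}{-2287} + \frac{o{\left(-61 \right)}}{\left(-798 - 1908\right) \frac{1}{-2398 + X{\left(3 \right)}}} = - \frac{4411}{-2287} + \frac{\left(-4\right) \left(-61\right)}{\left(-798 - 1908\right) \frac{1}{-2398 + 4}} = \left(-4411\right) \left(- \frac{1}{2287}\right) + \frac{244}{\left(-2706\right) \frac{1}{-2394}} = \frac{4411}{2287} + \frac{244}{\left(-2706\right) \left(- \frac{1}{2394}\right)} = \frac{4411}{2287} + \frac{244}{\frac{451}{399}} = \frac{4411}{2287} + 244 \cdot \frac{399}{451} = \frac{4411}{2287} + \frac{97356}{451} = \frac{224642533}{1031437}$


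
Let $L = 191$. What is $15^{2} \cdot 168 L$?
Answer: $7219800$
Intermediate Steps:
$15^{2} \cdot 168 L = 15^{2} \cdot 168 \cdot 191 = 225 \cdot 168 \cdot 191 = 37800 \cdot 191 = 7219800$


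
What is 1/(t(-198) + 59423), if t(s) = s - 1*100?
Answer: 1/59125 ≈ 1.6913e-5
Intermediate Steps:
t(s) = -100 + s (t(s) = s - 100 = -100 + s)
1/(t(-198) + 59423) = 1/((-100 - 198) + 59423) = 1/(-298 + 59423) = 1/59125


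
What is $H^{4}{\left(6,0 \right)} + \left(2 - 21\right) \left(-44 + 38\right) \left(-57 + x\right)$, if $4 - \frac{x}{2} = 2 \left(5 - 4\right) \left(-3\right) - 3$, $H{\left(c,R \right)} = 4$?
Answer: $-3278$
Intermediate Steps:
$x = 26$ ($x = 8 - 2 \left(2 \left(5 - 4\right) \left(-3\right) - 3\right) = 8 - 2 \left(2 \cdot 1 \left(-3\right) - 3\right) = 8 - 2 \left(2 \left(-3\right) - 3\right) = 8 - 2 \left(-6 - 3\right) = 8 - -18 = 8 + 18 = 26$)
$H^{4}{\left(6,0 \right)} + \left(2 - 21\right) \left(-44 + 38\right) \left(-57 + x\right) = 4^{4} + \left(2 - 21\right) \left(-44 + 38\right) \left(-57 + 26\right) = 256 + \left(-19\right) \left(-6\right) \left(-31\right) = 256 + 114 \left(-31\right) = 256 - 3534 = -3278$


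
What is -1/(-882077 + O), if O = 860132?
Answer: 1/21945 ≈ 4.5568e-5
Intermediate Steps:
-1/(-882077 + O) = -1/(-882077 + 860132) = -1/(-21945) = -1*(-1/21945) = 1/21945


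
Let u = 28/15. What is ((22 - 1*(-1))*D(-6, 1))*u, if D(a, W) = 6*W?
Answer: 1288/5 ≈ 257.60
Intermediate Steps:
u = 28/15 (u = 28*(1/15) = 28/15 ≈ 1.8667)
((22 - 1*(-1))*D(-6, 1))*u = ((22 - 1*(-1))*(6*1))*(28/15) = ((22 + 1)*6)*(28/15) = (23*6)*(28/15) = 138*(28/15) = 1288/5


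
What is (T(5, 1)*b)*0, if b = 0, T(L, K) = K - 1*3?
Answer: 0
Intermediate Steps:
T(L, K) = -3 + K (T(L, K) = K - 3 = -3 + K)
(T(5, 1)*b)*0 = ((-3 + 1)*0)*0 = -2*0*0 = 0*0 = 0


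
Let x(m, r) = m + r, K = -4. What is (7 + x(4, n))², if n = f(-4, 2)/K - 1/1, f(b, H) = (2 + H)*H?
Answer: 64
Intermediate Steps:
f(b, H) = H*(2 + H)
n = -3 (n = (2*(2 + 2))/(-4) - 1/1 = (2*4)*(-¼) - 1*1 = 8*(-¼) - 1 = -2 - 1 = -3)
(7 + x(4, n))² = (7 + (4 - 3))² = (7 + 1)² = 8² = 64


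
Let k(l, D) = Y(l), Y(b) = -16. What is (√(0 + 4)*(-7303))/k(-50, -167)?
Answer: 7303/8 ≈ 912.88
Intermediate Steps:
k(l, D) = -16
(√(0 + 4)*(-7303))/k(-50, -167) = (√(0 + 4)*(-7303))/(-16) = (√4*(-7303))*(-1/16) = (2*(-7303))*(-1/16) = -14606*(-1/16) = 7303/8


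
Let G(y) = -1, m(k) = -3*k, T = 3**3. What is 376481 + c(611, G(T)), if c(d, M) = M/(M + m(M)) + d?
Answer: 754183/2 ≈ 3.7709e+5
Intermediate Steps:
T = 27
c(d, M) = -1/2 + d (c(d, M) = M/(M - 3*M) + d = M/((-2*M)) + d = (-1/(2*M))*M + d = -1/2 + d)
376481 + c(611, G(T)) = 376481 + (-1/2 + 611) = 376481 + 1221/2 = 754183/2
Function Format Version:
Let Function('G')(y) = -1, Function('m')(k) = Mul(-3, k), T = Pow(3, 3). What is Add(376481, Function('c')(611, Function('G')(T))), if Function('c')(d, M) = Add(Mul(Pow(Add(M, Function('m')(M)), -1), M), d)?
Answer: Rational(754183, 2) ≈ 3.7709e+5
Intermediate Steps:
T = 27
Function('c')(d, M) = Add(Rational(-1, 2), d) (Function('c')(d, M) = Add(Mul(Pow(Add(M, Mul(-3, M)), -1), M), d) = Add(Mul(Pow(Mul(-2, M), -1), M), d) = Add(Mul(Mul(Rational(-1, 2), Pow(M, -1)), M), d) = Add(Rational(-1, 2), d))
Add(376481, Function('c')(611, Function('G')(T))) = Add(376481, Add(Rational(-1, 2), 611)) = Add(376481, Rational(1221, 2)) = Rational(754183, 2)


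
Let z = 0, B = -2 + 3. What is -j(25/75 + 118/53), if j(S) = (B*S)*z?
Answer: 0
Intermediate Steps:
B = 1
j(S) = 0 (j(S) = (1*S)*0 = S*0 = 0)
-j(25/75 + 118/53) = -1*0 = 0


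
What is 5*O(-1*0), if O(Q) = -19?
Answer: -95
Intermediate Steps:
5*O(-1*0) = 5*(-19) = -95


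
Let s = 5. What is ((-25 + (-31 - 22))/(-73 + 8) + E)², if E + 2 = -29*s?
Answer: 531441/25 ≈ 21258.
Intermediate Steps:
E = -147 (E = -2 - 29*5 = -2 - 145 = -147)
((-25 + (-31 - 22))/(-73 + 8) + E)² = ((-25 + (-31 - 22))/(-73 + 8) - 147)² = ((-25 - 53)/(-65) - 147)² = (-78*(-1/65) - 147)² = (6/5 - 147)² = (-729/5)² = 531441/25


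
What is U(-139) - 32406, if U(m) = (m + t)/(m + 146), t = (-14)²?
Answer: -226785/7 ≈ -32398.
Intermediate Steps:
t = 196
U(m) = (196 + m)/(146 + m) (U(m) = (m + 196)/(m + 146) = (196 + m)/(146 + m))
U(-139) - 32406 = (196 - 139)/(146 - 139) - 32406 = 57/7 - 32406 = -226785/7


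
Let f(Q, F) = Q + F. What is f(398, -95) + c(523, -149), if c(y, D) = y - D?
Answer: 975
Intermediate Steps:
f(Q, F) = F + Q
f(398, -95) + c(523, -149) = (-95 + 398) + (523 - 1*(-149)) = 303 + (523 + 149) = 303 + 672 = 975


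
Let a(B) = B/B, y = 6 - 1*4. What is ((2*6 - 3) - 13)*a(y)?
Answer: -4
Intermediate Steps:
y = 2 (y = 6 - 4 = 2)
a(B) = 1
((2*6 - 3) - 13)*a(y) = ((2*6 - 3) - 13)*1 = ((12 - 3) - 13)*1 = (9 - 13)*1 = -4*1 = -4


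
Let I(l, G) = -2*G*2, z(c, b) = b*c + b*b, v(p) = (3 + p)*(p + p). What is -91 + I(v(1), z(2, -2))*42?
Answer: -91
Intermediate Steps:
v(p) = 2*p*(3 + p) (v(p) = (3 + p)*(2*p) = 2*p*(3 + p))
z(c, b) = b² + b*c (z(c, b) = b*c + b² = b² + b*c)
I(l, G) = -4*G
-91 + I(v(1), z(2, -2))*42 = -91 - (-8)*(-2 + 2)*42 = -91 - (-8)*0*42 = -91 - 4*0*42 = -91 + 0*42 = -91 + 0 = -91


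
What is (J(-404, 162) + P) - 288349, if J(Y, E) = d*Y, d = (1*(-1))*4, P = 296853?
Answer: 10120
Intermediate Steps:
d = -4 (d = -1*4 = -4)
J(Y, E) = -4*Y
(J(-404, 162) + P) - 288349 = (-4*(-404) + 296853) - 288349 = (1616 + 296853) - 288349 = 298469 - 288349 = 10120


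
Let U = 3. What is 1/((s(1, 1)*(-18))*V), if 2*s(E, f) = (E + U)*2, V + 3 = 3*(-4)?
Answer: 1/1080 ≈ 0.00092593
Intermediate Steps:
V = -15 (V = -3 + 3*(-4) = -3 - 12 = -15)
s(E, f) = 3 + E (s(E, f) = ((E + 3)*2)/2 = ((3 + E)*2)/2 = (6 + 2*E)/2 = 3 + E)
1/((s(1, 1)*(-18))*V) = 1/(((3 + 1)*(-18))*(-15)) = 1/((4*(-18))*(-15)) = 1/(-72*(-15)) = 1/1080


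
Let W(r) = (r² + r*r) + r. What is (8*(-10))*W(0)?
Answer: 0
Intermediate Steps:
W(r) = r + 2*r² (W(r) = (r² + r²) + r = 2*r² + r = r + 2*r²)
(8*(-10))*W(0) = (8*(-10))*(0*(1 + 2*0)) = -0*(1 + 0) = -0 = -80*0 = 0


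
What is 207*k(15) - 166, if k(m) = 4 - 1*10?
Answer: -1408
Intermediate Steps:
k(m) = -6 (k(m) = 4 - 10 = -6)
207*k(15) - 166 = 207*(-6) - 166 = -1242 - 166 = -1408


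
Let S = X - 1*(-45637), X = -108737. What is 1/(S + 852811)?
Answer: 1/789711 ≈ 1.2663e-6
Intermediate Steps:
S = -63100 (S = -108737 - 1*(-45637) = -108737 + 45637 = -63100)
1/(S + 852811) = 1/(-63100 + 852811) = 1/789711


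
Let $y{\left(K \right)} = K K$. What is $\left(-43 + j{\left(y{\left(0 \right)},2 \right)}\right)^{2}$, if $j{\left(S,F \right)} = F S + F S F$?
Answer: $1849$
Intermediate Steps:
$y{\left(K \right)} = K^{2}$
$j{\left(S,F \right)} = F S + S F^{2}$
$\left(-43 + j{\left(y{\left(0 \right)},2 \right)}\right)^{2} = \left(-43 + 2 \cdot 0^{2} \left(1 + 2\right)\right)^{2} = \left(-43 + 2 \cdot 0 \cdot 3\right)^{2} = \left(-43 + 0\right)^{2} = \left(-43\right)^{2} = 1849$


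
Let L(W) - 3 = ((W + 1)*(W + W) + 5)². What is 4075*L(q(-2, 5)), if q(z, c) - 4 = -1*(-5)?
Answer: 139479100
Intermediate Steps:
q(z, c) = 9 (q(z, c) = 4 - 1*(-5) = 4 + 5 = 9)
L(W) = 3 + (5 + 2*W*(1 + W))² (L(W) = 3 + ((W + 1)*(W + W) + 5)² = 3 + ((1 + W)*(2*W) + 5)² = 3 + (2*W*(1 + W) + 5)² = 3 + (5 + 2*W*(1 + W))²)
4075*L(q(-2, 5)) = 4075*(3 + (5 + 2*9 + 2*9²)²) = 4075*(3 + (5 + 18 + 2*81)²) = 4075*(3 + (5 + 18 + 162)²) = 4075*(3 + 185²) = 4075*(3 + 34225) = 4075*34228 = 139479100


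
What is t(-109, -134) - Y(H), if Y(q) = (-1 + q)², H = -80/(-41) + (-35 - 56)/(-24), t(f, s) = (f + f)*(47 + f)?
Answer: 13065167207/968256 ≈ 13494.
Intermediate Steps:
t(f, s) = 2*f*(47 + f) (t(f, s) = (2*f)*(47 + f) = 2*f*(47 + f))
H = 5651/984 (H = -80*(-1/41) - 91*(-1/24) = 80/41 + 91/24 = 5651/984 ≈ 5.7429)
t(-109, -134) - Y(H) = 2*(-109)*(47 - 109) - (-1 + 5651/984)² = 2*(-109)*(-62) - (4667/984)² = 13516 - 1*21780889/968256 = 13516 - 21780889/968256 = 13065167207/968256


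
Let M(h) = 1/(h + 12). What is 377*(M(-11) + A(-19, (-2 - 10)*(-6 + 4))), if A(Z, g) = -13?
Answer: -4524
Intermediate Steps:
M(h) = 1/(12 + h)
377*(M(-11) + A(-19, (-2 - 10)*(-6 + 4))) = 377*(1/(12 - 11) - 13) = 377*(1/1 - 13) = 377*(1 - 13) = 377*(-12) = -4524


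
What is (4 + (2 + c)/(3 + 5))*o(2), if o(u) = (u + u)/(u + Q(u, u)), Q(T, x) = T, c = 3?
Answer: 37/8 ≈ 4.6250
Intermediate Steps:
o(u) = 1 (o(u) = (u + u)/(u + u) = (2*u)/((2*u)) = (2*u)*(1/(2*u)) = 1)
(4 + (2 + c)/(3 + 5))*o(2) = (4 + (2 + 3)/(3 + 5))*1 = (4 + 5/8)*1 = (37/8)*1 = 37/8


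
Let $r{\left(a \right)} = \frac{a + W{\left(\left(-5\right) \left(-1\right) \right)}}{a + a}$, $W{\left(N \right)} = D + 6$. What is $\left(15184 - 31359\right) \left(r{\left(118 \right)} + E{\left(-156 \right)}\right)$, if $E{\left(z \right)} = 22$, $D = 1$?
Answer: $- \frac{86002475}{236} \approx -3.6442 \cdot 10^{5}$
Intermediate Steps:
$W{\left(N \right)} = 7$ ($W{\left(N \right)} = 1 + 6 = 7$)
$r{\left(a \right)} = \frac{7 + a}{2 a}$ ($r{\left(a \right)} = \frac{a + 7}{a + a} = \frac{7 + a}{2 a}$)
$\left(15184 - 31359\right) \left(r{\left(118 \right)} + E{\left(-156 \right)}\right) = \left(15184 - 31359\right) \left(\frac{7 + 118}{2 \cdot 118} + 22\right) = - 16175 \left(\frac{1}{2} \cdot \frac{1}{118} \cdot 125 + 22\right) = - 16175 \left(\frac{125}{236} + 22\right) = \left(-16175\right) \frac{5317}{236} = - \frac{86002475}{236}$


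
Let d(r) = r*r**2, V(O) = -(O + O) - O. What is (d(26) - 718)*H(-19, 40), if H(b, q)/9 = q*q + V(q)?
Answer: 224548560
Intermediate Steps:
V(O) = -3*O (V(O) = -2*O - O = -3*O)
H(b, q) = -27*q + 9*q**2 (H(b, q) = 9*(q*q - 3*q) = 9*(q**2 - 3*q) = -27*q + 9*q**2)
d(r) = r**3
(d(26) - 718)*H(-19, 40) = (26**3 - 718)*(9*40*(-3 + 40)) = (17576 - 718)*(9*40*37) = 16858*13320 = 224548560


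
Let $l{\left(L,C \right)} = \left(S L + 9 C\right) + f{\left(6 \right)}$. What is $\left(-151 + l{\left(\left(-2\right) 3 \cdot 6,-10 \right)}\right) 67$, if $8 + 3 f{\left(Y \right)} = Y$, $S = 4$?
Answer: $- \frac{77519}{3} \approx -25840.0$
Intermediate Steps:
$f{\left(Y \right)} = - \frac{8}{3} + \frac{Y}{3}$
$l{\left(L,C \right)} = - \frac{2}{3} + 4 L + 9 C$ ($l{\left(L,C \right)} = \left(4 L + 9 C\right) + \left(- \frac{8}{3} + \frac{1}{3} \cdot 6\right) = \left(4 L + 9 C\right) + \left(- \frac{8}{3} + 2\right) = \left(4 L + 9 C\right) - \frac{2}{3} = - \frac{2}{3} + 4 L + 9 C$)
$\left(-151 + l{\left(\left(-2\right) 3 \cdot 6,-10 \right)}\right) 67 = \left(-151 + \left(- \frac{2}{3} + 4 \left(-2\right) 3 \cdot 6 + 9 \left(-10\right)\right)\right) 67 = \left(-151 - \left(\frac{272}{3} - \left(-24\right) 6\right)\right) 67 = \left(-151 - \frac{704}{3}\right) 67 = \left(- \frac{1157}{3}\right) 67 = - \frac{77519}{3}$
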